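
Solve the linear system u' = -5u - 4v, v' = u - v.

u(t) = 2c_1e^(-3t) + 2c_2te^(-3t) + 3c_2e^(-3t), v(t) = -c_1e^(-3t) - c_2te^(-3t) - 2c_2e^(-3t)

Coefficient matrix A = [[-5, -4], [1, -1]].
Characteristic polynomial det(A - λI) = λ^2 + 6λ + 9 = 0.
Single eigenvalue λ = -3 with algebraic multiplicity 2.
Eigenvector v = (2,-1); generalized eigenvector w with (A-λI)w=v is (3,-2).
General solution: e^(-3t)[c_1·v + c_2·(t·v + w)].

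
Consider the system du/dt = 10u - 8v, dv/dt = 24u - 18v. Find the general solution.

Coefficient matrix A = [[10, -8], [24, -18]].
Characteristic polynomial det(A - λI) = λ^2 + 8λ + 12 = 0.
Eigenvalues λ = -2, -6.
For λ=-2: (A-λI) row 1 is [12, -8], so an eigenvector is (2, 3).
For λ=-6: (A-λI) row 1 is [16, -8], so an eigenvector is (1, 2).
General solution: c_1e^(-2t)(2,3) + c_2e^(-6t)(1,2).

u(t) = 2c_1e^(-2t) + c_2e^(-6t), v(t) = 3c_1e^(-2t) + 2c_2e^(-6t)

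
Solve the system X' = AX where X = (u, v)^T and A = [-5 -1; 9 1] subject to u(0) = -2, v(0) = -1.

u(t) = 7te^(-2t) - 2e^(-2t), v(t) = -21te^(-2t) - e^(-2t)

Coefficient matrix A = [[-5, -1], [9, 1]].
Characteristic polynomial det(A - λI) = λ^2 + 4λ + 4 = 0.
Single eigenvalue λ = -2 with algebraic multiplicity 2.
Eigenvector v = (1,-3); generalized eigenvector w with (A-λI)w=v is (0,-1).
General solution: e^(-2t)[K_1·v + K_2·(t·v + w)].
Applying u(0)=-2, v(0)=-1 gives K_1=-2, K_2=7.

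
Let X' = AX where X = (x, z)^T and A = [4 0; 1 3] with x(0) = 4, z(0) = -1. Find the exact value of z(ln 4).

704

A = [[4,0],[1,3]]; eigenvalues λ = 3, 4.
Eigenvectors: (0,-1) for λ=3, (1,1) for λ=4.
From the initial condition, c_1 = 5, c_2 = 4.
z(ln 4) = (5)(4^3)(-1) + (4)(4^4)(1) = 704.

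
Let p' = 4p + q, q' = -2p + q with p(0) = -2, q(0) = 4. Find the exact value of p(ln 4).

-32

A = [[4,1],[-2,1]]; eigenvalues λ = 3, 2.
Eigenvectors: (1,-1) for λ=3, (1,-2) for λ=2.
From the initial condition, c_1 = 0, c_2 = -2.
p(ln 4) = (0)(4^3)(1) + (-2)(4^2)(1) = -32.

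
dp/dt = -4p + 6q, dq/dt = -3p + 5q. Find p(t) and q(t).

p(t) = c_1e^(2t) + 2c_2e^(-t), q(t) = c_1e^(2t) + c_2e^(-t)

Coefficient matrix A = [[-4, 6], [-3, 5]].
Characteristic polynomial det(A - λI) = λ^2 - λ - 2 = 0.
Eigenvalues λ = 2, -1.
For λ=2: (A-λI) row 1 is [-6, 6], so an eigenvector is (1, 1).
For λ=-1: (A-λI) row 1 is [-3, 6], so an eigenvector is (2, 1).
General solution: c_1e^(2t)(1,1) + c_2e^(-t)(2,1).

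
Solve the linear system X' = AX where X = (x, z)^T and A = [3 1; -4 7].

Coefficient matrix A = [[3, 1], [-4, 7]].
Characteristic polynomial det(A - λI) = λ^2 - 10λ + 25 = 0.
Single eigenvalue λ = 5 with algebraic multiplicity 2.
Eigenvector v = (-1,-2); generalized eigenvector w with (A-λI)w=v is (-1,-3).
General solution: e^(5t)[C_1·v + C_2·(t·v + w)].

x(t) = -C_1e^(5t) - C_2te^(5t) - C_2e^(5t), z(t) = -2C_1e^(5t) - 2C_2te^(5t) - 3C_2e^(5t)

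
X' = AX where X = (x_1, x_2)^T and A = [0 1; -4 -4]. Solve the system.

Coefficient matrix A = [[0, 1], [-4, -4]].
Characteristic polynomial det(A - λI) = λ^2 + 4λ + 4 = 0.
Single eigenvalue λ = -2 with algebraic multiplicity 2.
Eigenvector v = (1,-2); generalized eigenvector w with (A-λI)w=v is (1,-1).
General solution: e^(-2t)[C_1·v + C_2·(t·v + w)].

x_1(t) = C_1e^(-2t) + C_2te^(-2t) + C_2e^(-2t), x_2(t) = -2C_1e^(-2t) - 2C_2te^(-2t) - C_2e^(-2t)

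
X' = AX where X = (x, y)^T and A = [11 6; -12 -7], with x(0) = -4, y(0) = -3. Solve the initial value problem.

x(t) = -11e^(5t) + 7e^(-t), y(t) = 11e^(5t) - 14e^(-t)

Coefficient matrix A = [[11, 6], [-12, -7]].
Characteristic polynomial det(A - λI) = λ^2 - 4λ - 5 = 0.
Eigenvalues λ = -1, 5.
For λ=-1: (A-λI) row 1 is [12, 6], so an eigenvector is (-1, 2).
For λ=5: (A-λI) row 1 is [6, 6], so an eigenvector is (-1, 1).
General solution: K_1e^(-t)(-1,2) + K_2e^(5t)(-1,1).
Applying x(0)=-4, y(0)=-3 gives K_1=-7, K_2=11.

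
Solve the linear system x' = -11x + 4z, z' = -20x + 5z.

Coefficient matrix A = [[-11, 4], [-20, 5]].
Characteristic polynomial det(A - λI) = λ^2 + 6λ + 25 = 0.
Eigenvalues λ = -3 ± 4i (complex conjugate pair).
For λ=-3+4i: an eigenvector is (-1,-2) - i(0,1) = (-1, -2 - i).
A real fundamental pair from Re and Im of e^((-3+4i)t)v: X_1 = e^(-3t)(cos(4t)·(-1,-2) + sin(4t)·(0,1)), X_2 = e^(-3t)(sin(4t)·(-1,-2) - cos(4t)·(0,1)).
General solution: c_1X_1 + c_2X_2.

x(t) = -c_1e^(-3t)cos(4t) - c_2e^(-3t)sin(4t), z(t) = c_1e^(-3t)sin(4t) - 2c_1e^(-3t)cos(4t) - 2c_2e^(-3t)sin(4t) - c_2e^(-3t)cos(4t)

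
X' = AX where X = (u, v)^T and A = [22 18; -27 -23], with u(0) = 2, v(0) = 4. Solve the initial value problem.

u(t) = 14e^(4t) - 12e^(-5t), v(t) = -14e^(4t) + 18e^(-5t)

Coefficient matrix A = [[22, 18], [-27, -23]].
Characteristic polynomial det(A - λI) = λ^2 + λ - 20 = 0.
Eigenvalues λ = 4, -5.
For λ=4: (A-λI) row 1 is [18, 18], so an eigenvector is (-1, 1).
For λ=-5: (A-λI) row 1 is [27, 18], so an eigenvector is (-2, 3).
General solution: K_1e^(4t)(-1,1) + K_2e^(-5t)(-2,3).
Applying u(0)=2, v(0)=4 gives K_1=-14, K_2=6.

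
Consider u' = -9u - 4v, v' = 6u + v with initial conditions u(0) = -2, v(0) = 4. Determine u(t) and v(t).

u(t) = -4e^(-3t) + 2e^(-5t), v(t) = 6e^(-3t) - 2e^(-5t)

Coefficient matrix A = [[-9, -4], [6, 1]].
Characteristic polynomial det(A - λI) = λ^2 + 8λ + 15 = 0.
Eigenvalues λ = -3, -5.
For λ=-3: (A-λI) row 1 is [-6, -4], so an eigenvector is (2, -3).
For λ=-5: (A-λI) row 1 is [-4, -4], so an eigenvector is (1, -1).
General solution: C_1e^(-3t)(2,-3) + C_2e^(-5t)(1,-1).
Applying u(0)=-2, v(0)=4 gives C_1=-2, C_2=2.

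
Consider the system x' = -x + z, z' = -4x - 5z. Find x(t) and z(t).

Coefficient matrix A = [[-1, 1], [-4, -5]].
Characteristic polynomial det(A - λI) = λ^2 + 6λ + 9 = 0.
Single eigenvalue λ = -3 with algebraic multiplicity 2.
Eigenvector v = (-1,2); generalized eigenvector w with (A-λI)w=v is (-2,3).
General solution: e^(-3t)[K_1·v + K_2·(t·v + w)].

x(t) = -K_1e^(-3t) - K_2te^(-3t) - 2K_2e^(-3t), z(t) = 2K_1e^(-3t) + 2K_2te^(-3t) + 3K_2e^(-3t)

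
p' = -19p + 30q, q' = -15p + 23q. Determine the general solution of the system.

p(t) = 3c_1e^(2t)sin(3t) + c_1e^(2t)cos(3t) + c_2e^(2t)sin(3t) - 3c_2e^(2t)cos(3t), q(t) = 2c_1e^(2t)sin(3t) + c_1e^(2t)cos(3t) + c_2e^(2t)sin(3t) - 2c_2e^(2t)cos(3t)

Coefficient matrix A = [[-19, 30], [-15, 23]].
Characteristic polynomial det(A - λI) = λ^2 - 4λ + 13 = 0.
Eigenvalues λ = 2 ± 3i (complex conjugate pair).
For λ=2+3i: an eigenvector is (1,1) - i(3,2) = (1 - 3i, 1 - 2i).
A real fundamental pair from Re and Im of e^((2+3i)t)v: X_1 = e^(2t)(cos(3t)·(1,1) + sin(3t)·(3,2)), X_2 = e^(2t)(sin(3t)·(1,1) - cos(3t)·(3,2)).
General solution: c_1X_1 + c_2X_2.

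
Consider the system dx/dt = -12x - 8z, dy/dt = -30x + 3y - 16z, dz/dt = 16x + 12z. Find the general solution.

x(t) = C_1e^(-4t) - C_3e^(4t), y(t) = 2C_1e^(-4t) + C_2e^(3t) - 2C_3e^(4t), z(t) = -C_1e^(-4t) + 2C_3e^(4t)

Coefficient matrix A = [[-12, 0, -8], [-30, 3, -16], [16, 0, 12]].
det(A - λI) = 0 gives eigenvalues λ = -4, 3, 4.
For λ=-4: eigenvector (1,2,-1).
For λ=3: eigenvector (0,1,0).
For λ=4: eigenvector (-1,-2,2).
General solution: C_1e^(-4t)(1,2,-1) + C_2e^(3t)(0,1,0) + C_3e^(4t)(-1,-2,2).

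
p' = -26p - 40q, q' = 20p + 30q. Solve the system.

Coefficient matrix A = [[-26, -40], [20, 30]].
Characteristic polynomial det(A - λI) = λ^2 - 4λ + 20 = 0.
Eigenvalues λ = 2 ± 4i (complex conjugate pair).
For λ=2+4i: an eigenvector is (-3,2) - i(1,-1) = (-3 - i, 2 + i).
A real fundamental pair from Re and Im of e^((2+4i)t)v: X_1 = e^(2t)(cos(4t)·(-3,2) + sin(4t)·(1,-1)), X_2 = e^(2t)(sin(4t)·(-3,2) - cos(4t)·(1,-1)).
General solution: C_1X_1 + C_2X_2.

p(t) = C_1e^(2t)sin(4t) - 3C_1e^(2t)cos(4t) - 3C_2e^(2t)sin(4t) - C_2e^(2t)cos(4t), q(t) = -C_1e^(2t)sin(4t) + 2C_1e^(2t)cos(4t) + 2C_2e^(2t)sin(4t) + C_2e^(2t)cos(4t)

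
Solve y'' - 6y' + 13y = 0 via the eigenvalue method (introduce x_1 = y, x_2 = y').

Let x_1 = y, x_2 = y'. Then x_1' = x_2 and x_2' = -13x_1 + 6x_2.
A = [[0,1],[-13,6]]; det(A-λI) = λ^2 - 6λ + 13.
Eigenvalues λ = 3 ± 2i.

y(t) = K_1e^(3t)cos(2t) + K_2e^(3t)sin(2t)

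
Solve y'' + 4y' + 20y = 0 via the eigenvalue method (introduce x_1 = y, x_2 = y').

y(t) = C_1e^(-2t)cos(4t) + C_2e^(-2t)sin(4t)

Let x_1 = y, x_2 = y'. Then x_1' = x_2 and x_2' = -20x_1 - 4x_2.
A = [[0,1],[-20,-4]]; det(A-λI) = λ^2 + 4λ + 20.
Eigenvalues λ = -2 ± 4i.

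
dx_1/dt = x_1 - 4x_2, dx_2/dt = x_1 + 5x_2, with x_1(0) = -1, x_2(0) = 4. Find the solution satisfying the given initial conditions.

x_1(t) = -14te^(3t) - e^(3t), x_2(t) = 7te^(3t) + 4e^(3t)

Coefficient matrix A = [[1, -4], [1, 5]].
Characteristic polynomial det(A - λI) = λ^2 - 6λ + 9 = 0.
Single eigenvalue λ = 3 with algebraic multiplicity 2.
Eigenvector v = (2,-1); generalized eigenvector w with (A-λI)w=v is (1,-1).
General solution: e^(3t)[c_1·v + c_2·(t·v + w)].
Applying x_1(0)=-1, x_2(0)=4 gives c_1=3, c_2=-7.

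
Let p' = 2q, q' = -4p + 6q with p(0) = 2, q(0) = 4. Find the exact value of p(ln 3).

A = [[0,2],[-4,6]]; eigenvalues λ = 4, 2.
Eigenvectors: (1,2) for λ=4, (1,1) for λ=2.
From the initial condition, c_1 = 2, c_2 = 0.
p(ln 3) = (2)(3^4)(1) + (0)(3^2)(1) = 162.

162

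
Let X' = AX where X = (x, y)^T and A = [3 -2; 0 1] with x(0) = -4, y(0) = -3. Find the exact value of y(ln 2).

-6

A = [[3,-2],[0,1]]; eigenvalues λ = 3, 1.
Eigenvectors: (-1,0) for λ=3, (1,1) for λ=1.
From the initial condition, c_1 = 1, c_2 = -3.
y(ln 2) = (1)(2^3)(0) + (-3)(2^1)(1) = -6.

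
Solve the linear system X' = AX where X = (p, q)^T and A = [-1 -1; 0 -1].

Coefficient matrix A = [[-1, -1], [0, -1]].
Characteristic polynomial det(A - λI) = λ^2 + 2λ + 1 = 0.
Single eigenvalue λ = -1 with algebraic multiplicity 2.
Eigenvector v = (1,0); generalized eigenvector w with (A-λI)w=v is (1,-1).
General solution: e^(-t)[C_1·v + C_2·(t·v + w)].

p(t) = C_1e^(-t) + C_2te^(-t) + C_2e^(-t), q(t) = -C_2e^(-t)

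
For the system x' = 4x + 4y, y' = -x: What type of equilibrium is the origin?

unstable improper node

A = [[4,4],[-1,0]]; det(A-λI) = λ^2 - 4λ + 4.
repeated λ = 2 with a single eigenvector.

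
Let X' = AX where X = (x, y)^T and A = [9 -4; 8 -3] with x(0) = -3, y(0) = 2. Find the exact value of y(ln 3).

A = [[9,-4],[8,-3]]; eigenvalues λ = 1, 5.
Eigenvectors: (1,2) for λ=1, (1,1) for λ=5.
From the initial condition, c_1 = 5, c_2 = -8.
y(ln 3) = (5)(3^1)(2) + (-8)(3^5)(1) = -1914.

-1914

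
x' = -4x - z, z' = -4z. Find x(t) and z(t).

Coefficient matrix A = [[-4, -1], [0, -4]].
Characteristic polynomial det(A - λI) = λ^2 + 8λ + 16 = 0.
Single eigenvalue λ = -4 with algebraic multiplicity 2.
Eigenvector v = (1,0); generalized eigenvector w with (A-λI)w=v is (2,-1).
General solution: e^(-4t)[K_1·v + K_2·(t·v + w)].

x(t) = K_1e^(-4t) + K_2te^(-4t) + 2K_2e^(-4t), z(t) = -K_2e^(-4t)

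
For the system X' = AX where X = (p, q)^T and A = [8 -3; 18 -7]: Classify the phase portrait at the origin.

saddle

A = [[8,-3],[18,-7]]; det(A-λI) = λ^2 - λ - 2.
λ = -1, 2: opposite signs.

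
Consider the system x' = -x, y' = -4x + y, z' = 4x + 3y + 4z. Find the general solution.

x(t) = c_1e^(-t), y(t) = 2c_1e^(-t) + c_2e^(t), z(t) = -2c_1e^(-t) - c_2e^(t) + c_3e^(4t)

Coefficient matrix A = [[-1, 0, 0], [-4, 1, 0], [4, 3, 4]].
det(A - λI) = 0 gives eigenvalues λ = -1, 1, 4.
For λ=-1: eigenvector (1,2,-2).
For λ=1: eigenvector (0,1,-1).
For λ=4: eigenvector (0,0,1).
General solution: c_1e^(-t)(1,2,-2) + c_2e^(t)(0,1,-1) + c_3e^(4t)(0,0,1).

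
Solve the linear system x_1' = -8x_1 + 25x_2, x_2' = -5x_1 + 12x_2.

x_1(t) = 2c_1e^(2t)sin(5t) - c_1e^(2t)cos(5t) - c_2e^(2t)sin(5t) - 2c_2e^(2t)cos(5t), x_2(t) = c_1e^(2t)sin(5t) - c_2e^(2t)cos(5t)

Coefficient matrix A = [[-8, 25], [-5, 12]].
Characteristic polynomial det(A - λI) = λ^2 - 4λ + 29 = 0.
Eigenvalues λ = 2 ± 5i (complex conjugate pair).
For λ=2+5i: an eigenvector is (-1,0) - i(2,1) = (-1 - 2i, 0 - i).
A real fundamental pair from Re and Im of e^((2+5i)t)v: X_1 = e^(2t)(cos(5t)·(-1,0) + sin(5t)·(2,1)), X_2 = e^(2t)(sin(5t)·(-1,0) - cos(5t)·(2,1)).
General solution: c_1X_1 + c_2X_2.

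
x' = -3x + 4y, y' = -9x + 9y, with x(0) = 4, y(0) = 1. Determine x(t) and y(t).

x(t) = -20te^(3t) + 4e^(3t), y(t) = -30te^(3t) + e^(3t)

Coefficient matrix A = [[-3, 4], [-9, 9]].
Characteristic polynomial det(A - λI) = λ^2 - 6λ + 9 = 0.
Single eigenvalue λ = 3 with algebraic multiplicity 2.
Eigenvector v = (-2,-3); generalized eigenvector w with (A-λI)w=v is (1,1).
General solution: e^(3t)[K_1·v + K_2·(t·v + w)].
Applying x(0)=4, y(0)=1 gives K_1=3, K_2=10.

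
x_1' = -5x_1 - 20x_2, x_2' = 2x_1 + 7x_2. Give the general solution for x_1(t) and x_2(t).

Coefficient matrix A = [[-5, -20], [2, 7]].
Characteristic polynomial det(A - λI) = λ^2 - 2λ + 5 = 0.
Eigenvalues λ = 1 ± 2i (complex conjugate pair).
For λ=1+2i: an eigenvector is (-1,0) - i(3,-1) = (-1 - 3i, 0 + i).
A real fundamental pair from Re and Im of e^((1+2i)t)v: X_1 = e^(t)(cos(2t)·(-1,0) + sin(2t)·(3,-1)), X_2 = e^(t)(sin(2t)·(-1,0) - cos(2t)·(3,-1)).
General solution: c_1X_1 + c_2X_2.

x_1(t) = 3c_1e^(t)sin(2t) - c_1e^(t)cos(2t) - c_2e^(t)sin(2t) - 3c_2e^(t)cos(2t), x_2(t) = -c_1e^(t)sin(2t) + c_2e^(t)cos(2t)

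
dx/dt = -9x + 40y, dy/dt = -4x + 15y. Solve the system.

x(t) = -3c_1e^(3t)sin(4t) + c_1e^(3t)cos(4t) + c_2e^(3t)sin(4t) + 3c_2e^(3t)cos(4t), y(t) = -c_1e^(3t)sin(4t) + c_2e^(3t)cos(4t)

Coefficient matrix A = [[-9, 40], [-4, 15]].
Characteristic polynomial det(A - λI) = λ^2 - 6λ + 25 = 0.
Eigenvalues λ = 3 ± 4i (complex conjugate pair).
For λ=3+4i: an eigenvector is (1,0) - i(-3,-1) = (1 + 3i, 0 + i).
A real fundamental pair from Re and Im of e^((3+4i)t)v: X_1 = e^(3t)(cos(4t)·(1,0) + sin(4t)·(-3,-1)), X_2 = e^(3t)(sin(4t)·(1,0) - cos(4t)·(-3,-1)).
General solution: c_1X_1 + c_2X_2.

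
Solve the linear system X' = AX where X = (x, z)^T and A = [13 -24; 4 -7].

x(t) = -2K_1e^(t) - 3K_2e^(5t), z(t) = -K_1e^(t) - K_2e^(5t)

Coefficient matrix A = [[13, -24], [4, -7]].
Characteristic polynomial det(A - λI) = λ^2 - 6λ + 5 = 0.
Eigenvalues λ = 1, 5.
For λ=1: (A-λI) row 1 is [12, -24], so an eigenvector is (-2, -1).
For λ=5: (A-λI) row 1 is [8, -24], so an eigenvector is (-3, -1).
General solution: K_1e^(t)(-2,-1) + K_2e^(5t)(-3,-1).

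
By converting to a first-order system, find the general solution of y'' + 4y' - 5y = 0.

y(t) = K_1e^(-5t) + K_2e^(t)

Let x_1 = y, x_2 = y'. Then x_1' = x_2 and x_2' = 5x_1 - 4x_2.
A = [[0,1],[5,-4]]; det(A-λI) = λ^2 + 4λ - 5.
Eigenvalues λ = -5, 1 with eigenvectors (1,-5), (1,1).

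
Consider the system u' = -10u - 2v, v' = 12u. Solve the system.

u(t) = c_1e^(-6t) - c_2e^(-4t), v(t) = -2c_1e^(-6t) + 3c_2e^(-4t)

Coefficient matrix A = [[-10, -2], [12, 0]].
Characteristic polynomial det(A - λI) = λ^2 + 10λ + 24 = 0.
Eigenvalues λ = -6, -4.
For λ=-6: (A-λI) row 1 is [-4, -2], so an eigenvector is (1, -2).
For λ=-4: (A-λI) row 1 is [-6, -2], so an eigenvector is (-1, 3).
General solution: c_1e^(-6t)(1,-2) + c_2e^(-4t)(-1,3).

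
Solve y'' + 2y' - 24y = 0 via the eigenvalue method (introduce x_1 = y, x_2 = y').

y(t) = K_1e^(-6t) + K_2e^(4t)

Let x_1 = y, x_2 = y'. Then x_1' = x_2 and x_2' = 24x_1 - 2x_2.
A = [[0,1],[24,-2]]; det(A-λI) = λ^2 + 2λ - 24.
Eigenvalues λ = -6, 4 with eigenvectors (1,-6), (1,4).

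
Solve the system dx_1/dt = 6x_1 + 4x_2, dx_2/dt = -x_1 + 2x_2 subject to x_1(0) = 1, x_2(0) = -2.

x_1(t) = -6te^(4t) + e^(4t), x_2(t) = 3te^(4t) - 2e^(4t)

Coefficient matrix A = [[6, 4], [-1, 2]].
Characteristic polynomial det(A - λI) = λ^2 - 8λ + 16 = 0.
Single eigenvalue λ = 4 with algebraic multiplicity 2.
Eigenvector v = (2,-1); generalized eigenvector w with (A-λI)w=v is (1,0).
General solution: e^(4t)[C_1·v + C_2·(t·v + w)].
Applying x_1(0)=1, x_2(0)=-2 gives C_1=2, C_2=-3.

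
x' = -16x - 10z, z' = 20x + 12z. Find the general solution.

Coefficient matrix A = [[-16, -10], [20, 12]].
Characteristic polynomial det(A - λI) = λ^2 + 4λ + 8 = 0.
Eigenvalues λ = -2 ± 2i (complex conjugate pair).
For λ=-2+2i: an eigenvector is (-2,3) - i(-1,1) = (-2 + i, 3 - i).
A real fundamental pair from Re and Im of e^((-2+2i)t)v: X_1 = e^(-2t)(cos(2t)·(-2,3) + sin(2t)·(-1,1)), X_2 = e^(-2t)(sin(2t)·(-2,3) - cos(2t)·(-1,1)).
General solution: K_1X_1 + K_2X_2.

x(t) = -K_1e^(-2t)sin(2t) - 2K_1e^(-2t)cos(2t) - 2K_2e^(-2t)sin(2t) + K_2e^(-2t)cos(2t), z(t) = K_1e^(-2t)sin(2t) + 3K_1e^(-2t)cos(2t) + 3K_2e^(-2t)sin(2t) - K_2e^(-2t)cos(2t)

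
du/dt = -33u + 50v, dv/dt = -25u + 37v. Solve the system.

u(t) = -3K_1e^(2t)sin(5t) - K_1e^(2t)cos(5t) - K_2e^(2t)sin(5t) + 3K_2e^(2t)cos(5t), v(t) = -2K_1e^(2t)sin(5t) - K_1e^(2t)cos(5t) - K_2e^(2t)sin(5t) + 2K_2e^(2t)cos(5t)

Coefficient matrix A = [[-33, 50], [-25, 37]].
Characteristic polynomial det(A - λI) = λ^2 - 4λ + 29 = 0.
Eigenvalues λ = 2 ± 5i (complex conjugate pair).
For λ=2+5i: an eigenvector is (-1,-1) - i(-3,-2) = (-1 + 3i, -1 + 2i).
A real fundamental pair from Re and Im of e^((2+5i)t)v: X_1 = e^(2t)(cos(5t)·(-1,-1) + sin(5t)·(-3,-2)), X_2 = e^(2t)(sin(5t)·(-1,-1) - cos(5t)·(-3,-2)).
General solution: K_1X_1 + K_2X_2.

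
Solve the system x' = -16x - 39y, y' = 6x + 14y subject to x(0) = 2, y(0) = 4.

Coefficient matrix A = [[-16, -39], [6, 14]].
Characteristic polynomial det(A - λI) = λ^2 + 2λ + 10 = 0.
Eigenvalues λ = -1 ± 3i (complex conjugate pair).
For λ=-1+3i: an eigenvector is (3,-1) - i(-2,1) = (3 + 2i, -1 - i).
A real fundamental pair from Re and Im of e^((-1+3i)t)v: X_1 = e^(-t)(cos(3t)·(3,-1) + sin(3t)·(-2,1)), X_2 = e^(-t)(sin(3t)·(3,-1) - cos(3t)·(-2,1)).
General solution: C_1X_1 + C_2X_2.
Applying x(0)=2, y(0)=4 gives C_1=10, C_2=-14.

x(t) = -62e^(-t)sin(3t) + 2e^(-t)cos(3t), y(t) = 24e^(-t)sin(3t) + 4e^(-t)cos(3t)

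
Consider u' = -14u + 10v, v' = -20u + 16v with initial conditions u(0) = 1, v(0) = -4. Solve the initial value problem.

Coefficient matrix A = [[-14, 10], [-20, 16]].
Characteristic polynomial det(A - λI) = λ^2 - 2λ - 24 = 0.
Eigenvalues λ = -4, 6.
For λ=-4: (A-λI) row 1 is [-10, 10], so an eigenvector is (1, 1).
For λ=6: (A-λI) row 1 is [-20, 10], so an eigenvector is (1, 2).
General solution: K_1e^(-4t)(1,1) + K_2e^(6t)(1,2).
Applying u(0)=1, v(0)=-4 gives K_1=6, K_2=-5.

u(t) = -5e^(6t) + 6e^(-4t), v(t) = -10e^(6t) + 6e^(-4t)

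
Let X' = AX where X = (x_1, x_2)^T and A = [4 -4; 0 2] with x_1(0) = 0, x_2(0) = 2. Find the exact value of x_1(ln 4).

A = [[4,-4],[0,2]]; eigenvalues λ = 2, 4.
Eigenvectors: (-2,-1) for λ=2, (1,0) for λ=4.
From the initial condition, c_1 = -2, c_2 = -4.
x_1(ln 4) = (-2)(4^2)(-2) + (-4)(4^4)(1) = -960.

-960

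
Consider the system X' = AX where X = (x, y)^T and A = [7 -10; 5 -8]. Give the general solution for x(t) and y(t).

Coefficient matrix A = [[7, -10], [5, -8]].
Characteristic polynomial det(A - λI) = λ^2 + λ - 6 = 0.
Eigenvalues λ = 2, -3.
For λ=2: (A-λI) row 1 is [5, -10], so an eigenvector is (2, 1).
For λ=-3: (A-λI) row 1 is [10, -10], so an eigenvector is (1, 1).
General solution: K_1e^(2t)(2,1) + K_2e^(-3t)(1,1).

x(t) = 2K_1e^(2t) + K_2e^(-3t), y(t) = K_1e^(2t) + K_2e^(-3t)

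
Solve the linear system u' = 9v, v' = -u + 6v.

Coefficient matrix A = [[0, 9], [-1, 6]].
Characteristic polynomial det(A - λI) = λ^2 - 6λ + 9 = 0.
Single eigenvalue λ = 3 with algebraic multiplicity 2.
Eigenvector v = (3,1); generalized eigenvector w with (A-λI)w=v is (2,1).
General solution: e^(3t)[K_1·v + K_2·(t·v + w)].

u(t) = 3K_1e^(3t) + 3K_2te^(3t) + 2K_2e^(3t), v(t) = K_1e^(3t) + K_2te^(3t) + K_2e^(3t)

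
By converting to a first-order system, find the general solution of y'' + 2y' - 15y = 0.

Let x_1 = y, x_2 = y'. Then x_1' = x_2 and x_2' = 15x_1 - 2x_2.
A = [[0,1],[15,-2]]; det(A-λI) = λ^2 + 2λ - 15.
Eigenvalues λ = -5, 3 with eigenvectors (1,-5), (1,3).

y(t) = C_1e^(-5t) + C_2e^(3t)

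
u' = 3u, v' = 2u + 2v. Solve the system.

Coefficient matrix A = [[3, 0], [2, 2]].
Characteristic polynomial det(A - λI) = λ^2 - 5λ + 6 = 0.
Eigenvalues λ = 2, 3.
For λ=2: (A-λI) row 1 is [1, 0], so an eigenvector is (0, 1).
For λ=3: (A-λI) row 2 is [2, -1], so an eigenvector is (-1, -2).
General solution: c_1e^(2t)(0,1) + c_2e^(3t)(-1,-2).

u(t) = -c_2e^(3t), v(t) = c_1e^(2t) - 2c_2e^(3t)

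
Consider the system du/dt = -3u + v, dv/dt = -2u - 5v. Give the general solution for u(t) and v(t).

Coefficient matrix A = [[-3, 1], [-2, -5]].
Characteristic polynomial det(A - λI) = λ^2 + 8λ + 17 = 0.
Eigenvalues λ = -4 ± i (complex conjugate pair).
For λ=-4+i: an eigenvector is (0,1) - i(1,-1) = (0 - i, 1 + i).
A real fundamental pair from Re and Im of e^((-4+i)t)v: X_1 = e^(-4t)(cos(t)·(0,1) + sin(t)·(1,-1)), X_2 = e^(-4t)(sin(t)·(0,1) - cos(t)·(1,-1)).
General solution: C_1X_1 + C_2X_2.

u(t) = C_1e^(-4t)sin(t) - C_2e^(-4t)cos(t), v(t) = -C_1e^(-4t)sin(t) + C_1e^(-4t)cos(t) + C_2e^(-4t)sin(t) + C_2e^(-4t)cos(t)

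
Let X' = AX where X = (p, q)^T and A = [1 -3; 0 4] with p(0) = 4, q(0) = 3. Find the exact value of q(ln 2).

A = [[1,-3],[0,4]]; eigenvalues λ = 1, 4.
Eigenvectors: (1,0) for λ=1, (-1,1) for λ=4.
From the initial condition, c_1 = 7, c_2 = 3.
q(ln 2) = (7)(2^1)(0) + (3)(2^4)(1) = 48.

48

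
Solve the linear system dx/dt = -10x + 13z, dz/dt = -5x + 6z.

x(t) = -3c_1e^(-2t)sin(t) + 2c_1e^(-2t)cos(t) + 2c_2e^(-2t)sin(t) + 3c_2e^(-2t)cos(t), z(t) = -2c_1e^(-2t)sin(t) + c_1e^(-2t)cos(t) + c_2e^(-2t)sin(t) + 2c_2e^(-2t)cos(t)

Coefficient matrix A = [[-10, 13], [-5, 6]].
Characteristic polynomial det(A - λI) = λ^2 + 4λ + 5 = 0.
Eigenvalues λ = -2 ± i (complex conjugate pair).
For λ=-2+i: an eigenvector is (2,1) - i(-3,-2) = (2 + 3i, 1 + 2i).
A real fundamental pair from Re and Im of e^((-2+i)t)v: X_1 = e^(-2t)(cos(t)·(2,1) + sin(t)·(-3,-2)), X_2 = e^(-2t)(sin(t)·(2,1) - cos(t)·(-3,-2)).
General solution: c_1X_1 + c_2X_2.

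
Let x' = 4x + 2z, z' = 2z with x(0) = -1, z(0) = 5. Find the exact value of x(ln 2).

44

A = [[4,2],[0,2]]; eigenvalues λ = 2, 4.
Eigenvectors: (1,-1) for λ=2, (-1,0) for λ=4.
From the initial condition, c_1 = -5, c_2 = -4.
x(ln 2) = (-5)(2^2)(1) + (-4)(2^4)(-1) = 44.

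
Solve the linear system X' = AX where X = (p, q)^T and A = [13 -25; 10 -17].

Coefficient matrix A = [[13, -25], [10, -17]].
Characteristic polynomial det(A - λI) = λ^2 + 4λ + 29 = 0.
Eigenvalues λ = -2 ± 5i (complex conjugate pair).
For λ=-2+5i: an eigenvector is (1,1) - i(-2,-1) = (1 + 2i, 1 + i).
A real fundamental pair from Re and Im of e^((-2+5i)t)v: X_1 = e^(-2t)(cos(5t)·(1,1) + sin(5t)·(-2,-1)), X_2 = e^(-2t)(sin(5t)·(1,1) - cos(5t)·(-2,-1)).
General solution: K_1X_1 + K_2X_2.

p(t) = -2K_1e^(-2t)sin(5t) + K_1e^(-2t)cos(5t) + K_2e^(-2t)sin(5t) + 2K_2e^(-2t)cos(5t), q(t) = -K_1e^(-2t)sin(5t) + K_1e^(-2t)cos(5t) + K_2e^(-2t)sin(5t) + K_2e^(-2t)cos(5t)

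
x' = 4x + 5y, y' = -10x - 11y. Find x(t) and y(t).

x(t) = K_1e^(-t) - K_2e^(-6t), y(t) = -K_1e^(-t) + 2K_2e^(-6t)

Coefficient matrix A = [[4, 5], [-10, -11]].
Characteristic polynomial det(A - λI) = λ^2 + 7λ + 6 = 0.
Eigenvalues λ = -1, -6.
For λ=-1: (A-λI) row 1 is [5, 5], so an eigenvector is (1, -1).
For λ=-6: (A-λI) row 1 is [10, 5], so an eigenvector is (-1, 2).
General solution: K_1e^(-t)(1,-1) + K_2e^(-6t)(-1,2).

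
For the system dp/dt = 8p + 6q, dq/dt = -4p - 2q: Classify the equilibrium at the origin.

A = [[8,6],[-4,-2]]; det(A-λI) = λ^2 - 6λ + 8.
λ = 4, 2: both positive.

unstable node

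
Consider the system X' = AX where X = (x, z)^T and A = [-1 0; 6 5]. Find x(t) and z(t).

Coefficient matrix A = [[-1, 0], [6, 5]].
Characteristic polynomial det(A - λI) = λ^2 - 4λ - 5 = 0.
Eigenvalues λ = 5, -1.
For λ=5: (A-λI) row 1 is [-6, 0], so an eigenvector is (0, -1).
For λ=-1: (A-λI) row 2 is [6, 6], so an eigenvector is (-1, 1).
General solution: c_1e^(5t)(0,-1) + c_2e^(-t)(-1,1).

x(t) = -c_2e^(-t), z(t) = -c_1e^(5t) + c_2e^(-t)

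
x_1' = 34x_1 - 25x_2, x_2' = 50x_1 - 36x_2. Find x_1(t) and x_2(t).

x_1(t) = C_1e^(-t)sin(5t) - 2C_1e^(-t)cos(5t) - 2C_2e^(-t)sin(5t) - C_2e^(-t)cos(5t), x_2(t) = C_1e^(-t)sin(5t) - 3C_1e^(-t)cos(5t) - 3C_2e^(-t)sin(5t) - C_2e^(-t)cos(5t)

Coefficient matrix A = [[34, -25], [50, -36]].
Characteristic polynomial det(A - λI) = λ^2 + 2λ + 26 = 0.
Eigenvalues λ = -1 ± 5i (complex conjugate pair).
For λ=-1+5i: an eigenvector is (-2,-3) - i(1,1) = (-2 - i, -3 - i).
A real fundamental pair from Re and Im of e^((-1+5i)t)v: X_1 = e^(-t)(cos(5t)·(-2,-3) + sin(5t)·(1,1)), X_2 = e^(-t)(sin(5t)·(-2,-3) - cos(5t)·(1,1)).
General solution: C_1X_1 + C_2X_2.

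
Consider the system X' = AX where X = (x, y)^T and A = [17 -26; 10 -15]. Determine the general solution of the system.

x(t) = -3c_1e^(t)sin(2t) - 2c_1e^(t)cos(2t) - 2c_2e^(t)sin(2t) + 3c_2e^(t)cos(2t), y(t) = -2c_1e^(t)sin(2t) - c_1e^(t)cos(2t) - c_2e^(t)sin(2t) + 2c_2e^(t)cos(2t)

Coefficient matrix A = [[17, -26], [10, -15]].
Characteristic polynomial det(A - λI) = λ^2 - 2λ + 5 = 0.
Eigenvalues λ = 1 ± 2i (complex conjugate pair).
For λ=1+2i: an eigenvector is (-2,-1) - i(-3,-2) = (-2 + 3i, -1 + 2i).
A real fundamental pair from Re and Im of e^((1+2i)t)v: X_1 = e^(t)(cos(2t)·(-2,-1) + sin(2t)·(-3,-2)), X_2 = e^(t)(sin(2t)·(-2,-1) - cos(2t)·(-3,-2)).
General solution: c_1X_1 + c_2X_2.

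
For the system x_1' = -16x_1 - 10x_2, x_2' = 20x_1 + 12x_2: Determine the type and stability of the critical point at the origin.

A = [[-16,-10],[20,12]]; det(A-λI) = λ^2 + 4λ + 8.
λ = -2 ± 2i: negative real part.

stable spiral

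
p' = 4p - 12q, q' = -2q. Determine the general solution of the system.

Coefficient matrix A = [[4, -12], [0, -2]].
Characteristic polynomial det(A - λI) = λ^2 - 2λ - 8 = 0.
Eigenvalues λ = 4, -2.
For λ=4: (A-λI) row 1 is [0, -12], so an eigenvector is (1, 0).
For λ=-2: (A-λI) row 1 is [6, -12], so an eigenvector is (-2, -1).
General solution: K_1e^(4t)(1,0) + K_2e^(-2t)(-2,-1).

p(t) = K_1e^(4t) - 2K_2e^(-2t), q(t) = -K_2e^(-2t)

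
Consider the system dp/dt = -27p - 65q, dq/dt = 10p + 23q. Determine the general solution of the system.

p(t) = 2c_1e^(-2t)sin(5t) - 3c_1e^(-2t)cos(5t) - 3c_2e^(-2t)sin(5t) - 2c_2e^(-2t)cos(5t), q(t) = -c_1e^(-2t)sin(5t) + c_1e^(-2t)cos(5t) + c_2e^(-2t)sin(5t) + c_2e^(-2t)cos(5t)

Coefficient matrix A = [[-27, -65], [10, 23]].
Characteristic polynomial det(A - λI) = λ^2 + 4λ + 29 = 0.
Eigenvalues λ = -2 ± 5i (complex conjugate pair).
For λ=-2+5i: an eigenvector is (-3,1) - i(2,-1) = (-3 - 2i, 1 + i).
A real fundamental pair from Re and Im of e^((-2+5i)t)v: X_1 = e^(-2t)(cos(5t)·(-3,1) + sin(5t)·(2,-1)), X_2 = e^(-2t)(sin(5t)·(-3,1) - cos(5t)·(2,-1)).
General solution: c_1X_1 + c_2X_2.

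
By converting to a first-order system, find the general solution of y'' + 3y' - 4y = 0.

Let x_1 = y, x_2 = y'. Then x_1' = x_2 and x_2' = 4x_1 - 3x_2.
A = [[0,1],[4,-3]]; det(A-λI) = λ^2 + 3λ - 4.
Eigenvalues λ = 1, -4 with eigenvectors (1,1), (1,-4).

y(t) = C_1e^(t) + C_2e^(-4t)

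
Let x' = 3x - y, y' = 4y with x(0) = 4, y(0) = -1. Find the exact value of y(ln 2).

A = [[3,-1],[0,4]]; eigenvalues λ = 3, 4.
Eigenvectors: (-1,0) for λ=3, (1,-1) for λ=4.
From the initial condition, c_1 = -3, c_2 = 1.
y(ln 2) = (-3)(2^3)(0) + (1)(2^4)(-1) = -16.

-16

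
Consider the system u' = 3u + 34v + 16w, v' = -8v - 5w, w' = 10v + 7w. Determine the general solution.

Coefficient matrix A = [[3, 34, 16], [0, -8, -5], [0, 10, 7]].
det(A - λI) = 0 gives eigenvalues λ = 3, -3, 2.
For λ=3: eigenvector (1,0,0).
For λ=-3: eigenvector (-3,1,-1).
For λ=2: eigenvector (-2,1,-2).
General solution: c_1e^(3t)(1,0,0) + c_2e^(-3t)(-3,1,-1) + c_3e^(2t)(-2,1,-2).

u(t) = c_1e^(3t) - 3c_2e^(-3t) - 2c_3e^(2t), v(t) = c_2e^(-3t) + c_3e^(2t), w(t) = -c_2e^(-3t) - 2c_3e^(2t)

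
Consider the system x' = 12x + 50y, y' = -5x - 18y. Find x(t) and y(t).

Coefficient matrix A = [[12, 50], [-5, -18]].
Characteristic polynomial det(A - λI) = λ^2 + 6λ + 34 = 0.
Eigenvalues λ = -3 ± 5i (complex conjugate pair).
For λ=-3+5i: an eigenvector is (-1,0) - i(-3,1) = (-1 + 3i, 0 - i).
A real fundamental pair from Re and Im of e^((-3+5i)t)v: X_1 = e^(-3t)(cos(5t)·(-1,0) + sin(5t)·(-3,1)), X_2 = e^(-3t)(sin(5t)·(-1,0) - cos(5t)·(-3,1)).
General solution: C_1X_1 + C_2X_2.

x(t) = -3C_1e^(-3t)sin(5t) - C_1e^(-3t)cos(5t) - C_2e^(-3t)sin(5t) + 3C_2e^(-3t)cos(5t), y(t) = C_1e^(-3t)sin(5t) - C_2e^(-3t)cos(5t)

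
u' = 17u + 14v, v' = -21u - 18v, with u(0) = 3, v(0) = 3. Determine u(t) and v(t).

u(t) = 15e^(3t) - 12e^(-4t), v(t) = -15e^(3t) + 18e^(-4t)

Coefficient matrix A = [[17, 14], [-21, -18]].
Characteristic polynomial det(A - λI) = λ^2 + λ - 12 = 0.
Eigenvalues λ = 3, -4.
For λ=3: (A-λI) row 1 is [14, 14], so an eigenvector is (-1, 1).
For λ=-4: (A-λI) row 1 is [21, 14], so an eigenvector is (-2, 3).
General solution: c_1e^(3t)(-1,1) + c_2e^(-4t)(-2,3).
Applying u(0)=3, v(0)=3 gives c_1=-15, c_2=6.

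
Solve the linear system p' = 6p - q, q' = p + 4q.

Coefficient matrix A = [[6, -1], [1, 4]].
Characteristic polynomial det(A - λI) = λ^2 - 10λ + 25 = 0.
Single eigenvalue λ = 5 with algebraic multiplicity 2.
Eigenvector v = (-1,-1); generalized eigenvector w with (A-λI)w=v is (2,3).
General solution: e^(5t)[C_1·v + C_2·(t·v + w)].

p(t) = -C_1e^(5t) - C_2te^(5t) + 2C_2e^(5t), q(t) = -C_1e^(5t) - C_2te^(5t) + 3C_2e^(5t)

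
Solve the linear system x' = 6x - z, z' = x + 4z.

x(t) = -c_1e^(5t) - c_2te^(5t), z(t) = -c_1e^(5t) - c_2te^(5t) + c_2e^(5t)

Coefficient matrix A = [[6, -1], [1, 4]].
Characteristic polynomial det(A - λI) = λ^2 - 10λ + 25 = 0.
Single eigenvalue λ = 5 with algebraic multiplicity 2.
Eigenvector v = (-1,-1); generalized eigenvector w with (A-λI)w=v is (0,1).
General solution: e^(5t)[c_1·v + c_2·(t·v + w)].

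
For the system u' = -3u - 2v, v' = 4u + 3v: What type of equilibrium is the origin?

A = [[-3,-2],[4,3]]; det(A-λI) = λ^2 - 1.
λ = 1, -1: opposite signs.

saddle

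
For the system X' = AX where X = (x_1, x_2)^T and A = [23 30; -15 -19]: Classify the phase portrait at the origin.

unstable spiral

A = [[23,30],[-15,-19]]; det(A-λI) = λ^2 - 4λ + 13.
λ = 2 ± 3i: positive real part.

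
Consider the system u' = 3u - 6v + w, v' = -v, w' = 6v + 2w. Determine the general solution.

u(t) = -C_1e^(2t) + 2C_2e^(-t) + C_3e^(3t), v(t) = C_2e^(-t), w(t) = C_1e^(2t) - 2C_2e^(-t)

Coefficient matrix A = [[3, -6, 1], [0, -1, 0], [0, 6, 2]].
det(A - λI) = 0 gives eigenvalues λ = 2, -1, 3.
For λ=2: eigenvector (-1,0,1).
For λ=-1: eigenvector (2,1,-2).
For λ=3: eigenvector (1,0,0).
General solution: C_1e^(2t)(-1,0,1) + C_2e^(-t)(2,1,-2) + C_3e^(3t)(1,0,0).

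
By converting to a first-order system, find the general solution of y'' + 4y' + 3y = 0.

Let x_1 = y, x_2 = y'. Then x_1' = x_2 and x_2' = -3x_1 - 4x_2.
A = [[0,1],[-3,-4]]; det(A-λI) = λ^2 + 4λ + 3.
Eigenvalues λ = -1, -3 with eigenvectors (1,-1), (1,-3).

y(t) = c_1e^(-t) + c_2e^(-3t)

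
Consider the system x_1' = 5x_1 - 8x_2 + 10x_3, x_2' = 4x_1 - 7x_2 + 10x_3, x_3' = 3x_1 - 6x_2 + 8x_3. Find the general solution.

x_1(t) = 5c_1e^(3t) + 2c_2e^(t) + 2c_3e^(2t), x_2(t) = 5c_1e^(3t) + c_2e^(t) + 2c_3e^(2t), x_3(t) = 3c_1e^(3t) + c_3e^(2t)

Coefficient matrix A = [[5, -8, 10], [4, -7, 10], [3, -6, 8]].
det(A - λI) = 0 gives eigenvalues λ = 3, 1, 2.
For λ=3: eigenvector (5,5,3).
For λ=1: eigenvector (2,1,0).
For λ=2: eigenvector (2,2,1).
General solution: c_1e^(3t)(5,5,3) + c_2e^(t)(2,1,0) + c_3e^(2t)(2,2,1).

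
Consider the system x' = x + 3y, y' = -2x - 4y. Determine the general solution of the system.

Coefficient matrix A = [[1, 3], [-2, -4]].
Characteristic polynomial det(A - λI) = λ^2 + 3λ + 2 = 0.
Eigenvalues λ = -1, -2.
For λ=-1: (A-λI) row 1 is [2, 3], so an eigenvector is (-3, 2).
For λ=-2: (A-λI) row 1 is [3, 3], so an eigenvector is (-1, 1).
General solution: K_1e^(-t)(-3,2) + K_2e^(-2t)(-1,1).

x(t) = -3K_1e^(-t) - K_2e^(-2t), y(t) = 2K_1e^(-t) + K_2e^(-2t)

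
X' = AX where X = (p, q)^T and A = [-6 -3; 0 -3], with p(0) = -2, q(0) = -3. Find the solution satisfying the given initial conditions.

p(t) = 3e^(-3t) - 5e^(-6t), q(t) = -3e^(-3t)

Coefficient matrix A = [[-6, -3], [0, -3]].
Characteristic polynomial det(A - λI) = λ^2 + 9λ + 18 = 0.
Eigenvalues λ = -3, -6.
For λ=-3: (A-λI) row 1 is [-3, -3], so an eigenvector is (1, -1).
For λ=-6: (A-λI) row 1 is [0, -3], so an eigenvector is (-1, 0).
General solution: C_1e^(-3t)(1,-1) + C_2e^(-6t)(-1,0).
Applying p(0)=-2, q(0)=-3 gives C_1=3, C_2=5.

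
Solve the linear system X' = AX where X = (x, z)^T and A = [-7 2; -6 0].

Coefficient matrix A = [[-7, 2], [-6, 0]].
Characteristic polynomial det(A - λI) = λ^2 + 7λ + 12 = 0.
Eigenvalues λ = -4, -3.
For λ=-4: (A-λI) row 1 is [-3, 2], so an eigenvector is (-2, -3).
For λ=-3: (A-λI) row 1 is [-4, 2], so an eigenvector is (-1, -2).
General solution: K_1e^(-4t)(-2,-3) + K_2e^(-3t)(-1,-2).

x(t) = -2K_1e^(-4t) - K_2e^(-3t), z(t) = -3K_1e^(-4t) - 2K_2e^(-3t)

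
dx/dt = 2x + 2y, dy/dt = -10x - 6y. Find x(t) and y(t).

Coefficient matrix A = [[2, 2], [-10, -6]].
Characteristic polynomial det(A - λI) = λ^2 + 4λ + 8 = 0.
Eigenvalues λ = -2 ± 2i (complex conjugate pair).
For λ=-2+2i: an eigenvector is (-1,2) - i(0,1) = (-1, 2 - i).
A real fundamental pair from Re and Im of e^((-2+2i)t)v: X_1 = e^(-2t)(cos(2t)·(-1,2) + sin(2t)·(0,1)), X_2 = e^(-2t)(sin(2t)·(-1,2) - cos(2t)·(0,1)).
General solution: C_1X_1 + C_2X_2.

x(t) = -C_1e^(-2t)cos(2t) - C_2e^(-2t)sin(2t), y(t) = C_1e^(-2t)sin(2t) + 2C_1e^(-2t)cos(2t) + 2C_2e^(-2t)sin(2t) - C_2e^(-2t)cos(2t)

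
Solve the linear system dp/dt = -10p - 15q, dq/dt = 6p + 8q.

Coefficient matrix A = [[-10, -15], [6, 8]].
Characteristic polynomial det(A - λI) = λ^2 + 2λ + 10 = 0.
Eigenvalues λ = -1 ± 3i (complex conjugate pair).
For λ=-1+3i: an eigenvector is (1,-1) - i(2,-1) = (1 - 2i, -1 + i).
A real fundamental pair from Re and Im of e^((-1+3i)t)v: X_1 = e^(-t)(cos(3t)·(1,-1) + sin(3t)·(2,-1)), X_2 = e^(-t)(sin(3t)·(1,-1) - cos(3t)·(2,-1)).
General solution: c_1X_1 + c_2X_2.

p(t) = 2c_1e^(-t)sin(3t) + c_1e^(-t)cos(3t) + c_2e^(-t)sin(3t) - 2c_2e^(-t)cos(3t), q(t) = -c_1e^(-t)sin(3t) - c_1e^(-t)cos(3t) - c_2e^(-t)sin(3t) + c_2e^(-t)cos(3t)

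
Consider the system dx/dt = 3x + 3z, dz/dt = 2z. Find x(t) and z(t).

x(t) = 3K_1e^(2t) + K_2e^(3t), z(t) = -K_1e^(2t)

Coefficient matrix A = [[3, 3], [0, 2]].
Characteristic polynomial det(A - λI) = λ^2 - 5λ + 6 = 0.
Eigenvalues λ = 2, 3.
For λ=2: (A-λI) row 1 is [1, 3], so an eigenvector is (3, -1).
For λ=3: (A-λI) row 1 is [0, 3], so an eigenvector is (1, 0).
General solution: K_1e^(2t)(3,-1) + K_2e^(3t)(1,0).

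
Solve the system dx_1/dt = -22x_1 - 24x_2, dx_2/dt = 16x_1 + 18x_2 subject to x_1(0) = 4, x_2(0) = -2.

x_1(t) = -2e^(2t) + 6e^(-6t), x_2(t) = 2e^(2t) - 4e^(-6t)

Coefficient matrix A = [[-22, -24], [16, 18]].
Characteristic polynomial det(A - λI) = λ^2 + 4λ - 12 = 0.
Eigenvalues λ = -6, 2.
For λ=-6: (A-λI) row 1 is [-16, -24], so an eigenvector is (-3, 2).
For λ=2: (A-λI) row 1 is [-24, -24], so an eigenvector is (1, -1).
General solution: C_1e^(-6t)(-3,2) + C_2e^(2t)(1,-1).
Applying x_1(0)=4, x_2(0)=-2 gives C_1=-2, C_2=-2.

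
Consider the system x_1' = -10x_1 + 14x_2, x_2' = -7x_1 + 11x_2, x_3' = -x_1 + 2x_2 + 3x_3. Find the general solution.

Coefficient matrix A = [[-10, 14, 0], [-7, 11, 0], [-1, 2, 3]].
det(A - λI) = 0 gives eigenvalues λ = -3, 4, 3.
For λ=-3: eigenvector (2,1,0).
For λ=4: eigenvector (-1,-1,-1).
For λ=3: eigenvector (0,0,1).
General solution: K_1e^(-3t)(2,1,0) + K_2e^(4t)(-1,-1,-1) + K_3e^(3t)(0,0,1).

x_1(t) = 2K_1e^(-3t) - K_2e^(4t), x_2(t) = K_1e^(-3t) - K_2e^(4t), x_3(t) = -K_2e^(4t) + K_3e^(3t)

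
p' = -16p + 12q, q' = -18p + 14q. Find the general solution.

p(t) = -C_1e^(-4t) - 2C_2e^(2t), q(t) = -C_1e^(-4t) - 3C_2e^(2t)

Coefficient matrix A = [[-16, 12], [-18, 14]].
Characteristic polynomial det(A - λI) = λ^2 + 2λ - 8 = 0.
Eigenvalues λ = -4, 2.
For λ=-4: (A-λI) row 1 is [-12, 12], so an eigenvector is (-1, -1).
For λ=2: (A-λI) row 1 is [-18, 12], so an eigenvector is (-2, -3).
General solution: C_1e^(-4t)(-1,-1) + C_2e^(2t)(-2,-3).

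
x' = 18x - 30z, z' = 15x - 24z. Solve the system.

x(t) = -C_1e^(-3t)sin(3t) - 3C_1e^(-3t)cos(3t) - 3C_2e^(-3t)sin(3t) + C_2e^(-3t)cos(3t), z(t) = -C_1e^(-3t)sin(3t) - 2C_1e^(-3t)cos(3t) - 2C_2e^(-3t)sin(3t) + C_2e^(-3t)cos(3t)

Coefficient matrix A = [[18, -30], [15, -24]].
Characteristic polynomial det(A - λI) = λ^2 + 6λ + 18 = 0.
Eigenvalues λ = -3 ± 3i (complex conjugate pair).
For λ=-3+3i: an eigenvector is (-3,-2) - i(-1,-1) = (-3 + i, -2 + i).
A real fundamental pair from Re and Im of e^((-3+3i)t)v: X_1 = e^(-3t)(cos(3t)·(-3,-2) + sin(3t)·(-1,-1)), X_2 = e^(-3t)(sin(3t)·(-3,-2) - cos(3t)·(-1,-1)).
General solution: C_1X_1 + C_2X_2.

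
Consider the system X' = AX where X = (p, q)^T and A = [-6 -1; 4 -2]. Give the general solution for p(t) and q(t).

p(t) = C_1e^(-4t) + C_2te^(-4t) - 2C_2e^(-4t), q(t) = -2C_1e^(-4t) - 2C_2te^(-4t) + 3C_2e^(-4t)

Coefficient matrix A = [[-6, -1], [4, -2]].
Characteristic polynomial det(A - λI) = λ^2 + 8λ + 16 = 0.
Single eigenvalue λ = -4 with algebraic multiplicity 2.
Eigenvector v = (1,-2); generalized eigenvector w with (A-λI)w=v is (-2,3).
General solution: e^(-4t)[C_1·v + C_2·(t·v + w)].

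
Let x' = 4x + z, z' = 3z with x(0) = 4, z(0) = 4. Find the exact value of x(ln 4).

1792

A = [[4,1],[0,3]]; eigenvalues λ = 4, 3.
Eigenvectors: (1,0) for λ=4, (-1,1) for λ=3.
From the initial condition, c_1 = 8, c_2 = 4.
x(ln 4) = (8)(4^4)(1) + (4)(4^3)(-1) = 1792.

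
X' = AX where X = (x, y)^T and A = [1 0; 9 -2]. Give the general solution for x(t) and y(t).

x(t) = K_1e^(t), y(t) = 3K_1e^(t) - K_2e^(-2t)

Coefficient matrix A = [[1, 0], [9, -2]].
Characteristic polynomial det(A - λI) = λ^2 + λ - 2 = 0.
Eigenvalues λ = 1, -2.
For λ=1: (A-λI) row 2 is [9, -3], so an eigenvector is (1, 3).
For λ=-2: (A-λI) row 1 is [3, 0], so an eigenvector is (0, -1).
General solution: K_1e^(t)(1,3) + K_2e^(-2t)(0,-1).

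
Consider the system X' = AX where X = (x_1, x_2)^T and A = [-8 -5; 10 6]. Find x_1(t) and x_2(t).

Coefficient matrix A = [[-8, -5], [10, 6]].
Characteristic polynomial det(A - λI) = λ^2 + 2λ + 2 = 0.
Eigenvalues λ = -1 ± i (complex conjugate pair).
For λ=-1+i: an eigenvector is (-1,1) - i(2,-3) = (-1 - 2i, 1 + 3i).
A real fundamental pair from Re and Im of e^((-1+i)t)v: X_1 = e^(-t)(cos(t)·(-1,1) + sin(t)·(2,-3)), X_2 = e^(-t)(sin(t)·(-1,1) - cos(t)·(2,-3)).
General solution: C_1X_1 + C_2X_2.

x_1(t) = 2C_1e^(-t)sin(t) - C_1e^(-t)cos(t) - C_2e^(-t)sin(t) - 2C_2e^(-t)cos(t), x_2(t) = -3C_1e^(-t)sin(t) + C_1e^(-t)cos(t) + C_2e^(-t)sin(t) + 3C_2e^(-t)cos(t)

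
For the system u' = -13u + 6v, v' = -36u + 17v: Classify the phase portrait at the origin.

A = [[-13,6],[-36,17]]; det(A-λI) = λ^2 - 4λ - 5.
λ = -1, 5: opposite signs.

saddle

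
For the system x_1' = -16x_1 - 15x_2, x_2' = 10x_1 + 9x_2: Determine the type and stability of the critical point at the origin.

stable node

A = [[-16,-15],[10,9]]; det(A-λI) = λ^2 + 7λ + 6.
λ = -6, -1: both negative.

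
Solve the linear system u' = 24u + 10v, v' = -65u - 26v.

Coefficient matrix A = [[24, 10], [-65, -26]].
Characteristic polynomial det(A - λI) = λ^2 + 2λ + 26 = 0.
Eigenvalues λ = -1 ± 5i (complex conjugate pair).
For λ=-1+5i: an eigenvector is (1,-2) - i(1,-3) = (1 - i, -2 + 3i).
A real fundamental pair from Re and Im of e^((-1+5i)t)v: X_1 = e^(-t)(cos(5t)·(1,-2) + sin(5t)·(1,-3)), X_2 = e^(-t)(sin(5t)·(1,-2) - cos(5t)·(1,-3)).
General solution: C_1X_1 + C_2X_2.

u(t) = C_1e^(-t)sin(5t) + C_1e^(-t)cos(5t) + C_2e^(-t)sin(5t) - C_2e^(-t)cos(5t), v(t) = -3C_1e^(-t)sin(5t) - 2C_1e^(-t)cos(5t) - 2C_2e^(-t)sin(5t) + 3C_2e^(-t)cos(5t)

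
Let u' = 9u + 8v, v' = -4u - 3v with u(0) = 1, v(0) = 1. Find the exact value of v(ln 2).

-58

A = [[9,8],[-4,-3]]; eigenvalues λ = 5, 1.
Eigenvectors: (-2,1) for λ=5, (1,-1) for λ=1.
From the initial condition, c_1 = -2, c_2 = -3.
v(ln 2) = (-2)(2^5)(1) + (-3)(2^1)(-1) = -58.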